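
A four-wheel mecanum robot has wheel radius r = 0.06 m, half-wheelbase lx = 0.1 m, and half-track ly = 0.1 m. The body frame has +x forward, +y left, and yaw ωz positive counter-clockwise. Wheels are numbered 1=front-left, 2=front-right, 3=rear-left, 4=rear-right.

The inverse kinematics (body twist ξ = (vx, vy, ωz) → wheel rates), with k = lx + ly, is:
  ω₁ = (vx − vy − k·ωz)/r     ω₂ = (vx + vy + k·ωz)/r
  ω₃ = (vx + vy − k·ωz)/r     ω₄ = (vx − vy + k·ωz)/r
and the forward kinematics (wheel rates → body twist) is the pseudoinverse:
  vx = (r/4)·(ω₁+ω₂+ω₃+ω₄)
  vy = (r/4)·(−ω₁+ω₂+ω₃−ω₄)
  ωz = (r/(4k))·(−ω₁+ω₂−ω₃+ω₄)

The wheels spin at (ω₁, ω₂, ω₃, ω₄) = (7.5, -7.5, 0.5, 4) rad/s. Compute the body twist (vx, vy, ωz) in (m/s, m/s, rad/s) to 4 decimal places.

k = lx + ly = 0.1 + 0.1 = 0.2000
ω₁+ω₂+ω₃+ω₄ = 4.5000  →  vx = (0.06/4)·4.5000 = 0.0675
−ω₁+ω₂+ω₃−ω₄ = -18.5000  →  vy = (0.06/4)·-18.5000 = -0.2775
−ω₁+ω₂−ω₃+ω₄ = -11.5000  →  ωz = (0.06/0.8000)·-11.5000 = -0.8625

(0.0675, -0.2775, -0.8625)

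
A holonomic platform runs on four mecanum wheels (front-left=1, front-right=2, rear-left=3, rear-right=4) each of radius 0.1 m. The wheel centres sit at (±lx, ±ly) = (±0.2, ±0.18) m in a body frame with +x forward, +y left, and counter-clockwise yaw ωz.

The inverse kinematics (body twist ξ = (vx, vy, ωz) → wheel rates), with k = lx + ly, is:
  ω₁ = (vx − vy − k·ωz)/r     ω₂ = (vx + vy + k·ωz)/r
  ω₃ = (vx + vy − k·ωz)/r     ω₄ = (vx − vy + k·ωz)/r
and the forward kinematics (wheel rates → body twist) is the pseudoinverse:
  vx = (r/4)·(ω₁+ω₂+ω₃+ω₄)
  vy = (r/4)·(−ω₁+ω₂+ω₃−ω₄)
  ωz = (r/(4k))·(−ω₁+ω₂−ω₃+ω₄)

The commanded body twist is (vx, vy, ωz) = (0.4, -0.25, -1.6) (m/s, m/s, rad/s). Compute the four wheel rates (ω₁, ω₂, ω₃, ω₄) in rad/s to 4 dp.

(12.5800, -4.5800, 7.5800, 0.4200)

k = lx + ly = 0.2 + 0.18 = 0.3800;  k·ωz = 0.3800·-1.6 = -0.6080
ω₁ (FL) = (vx − vy − k·ωz)/r = 1.2580/0.1 = 12.5800
ω₂ (FR) = (vx + vy + k·ωz)/r = -0.4580/0.1 = -4.5800
ω₃ (RL) = (vx + vy − k·ωz)/r = 0.7580/0.1 = 7.5800
ω₄ (RR) = (vx − vy + k·ωz)/r = 0.0420/0.1 = 0.4200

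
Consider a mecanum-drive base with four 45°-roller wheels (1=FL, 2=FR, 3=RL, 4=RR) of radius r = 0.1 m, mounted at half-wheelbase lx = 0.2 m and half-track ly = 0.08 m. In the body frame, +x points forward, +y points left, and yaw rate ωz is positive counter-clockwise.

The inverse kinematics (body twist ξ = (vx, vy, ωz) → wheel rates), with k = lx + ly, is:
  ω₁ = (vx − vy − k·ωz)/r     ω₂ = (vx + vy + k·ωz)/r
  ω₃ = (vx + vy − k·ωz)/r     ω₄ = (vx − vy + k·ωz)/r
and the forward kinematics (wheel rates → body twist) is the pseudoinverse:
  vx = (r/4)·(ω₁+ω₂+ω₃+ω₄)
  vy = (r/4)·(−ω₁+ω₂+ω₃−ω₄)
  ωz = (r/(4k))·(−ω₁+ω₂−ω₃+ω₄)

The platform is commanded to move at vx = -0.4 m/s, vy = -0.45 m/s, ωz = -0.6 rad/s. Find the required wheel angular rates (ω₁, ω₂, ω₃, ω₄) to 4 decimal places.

(2.1800, -10.1800, -6.8200, -1.1800)

k = lx + ly = 0.2 + 0.08 = 0.2800;  k·ωz = 0.2800·-0.6 = -0.1680
ω₁ (FL) = (vx − vy − k·ωz)/r = 0.2180/0.1 = 2.1800
ω₂ (FR) = (vx + vy + k·ωz)/r = -1.0180/0.1 = -10.1800
ω₃ (RL) = (vx + vy − k·ωz)/r = -0.6820/0.1 = -6.8200
ω₄ (RR) = (vx − vy + k·ωz)/r = -0.1180/0.1 = -1.1800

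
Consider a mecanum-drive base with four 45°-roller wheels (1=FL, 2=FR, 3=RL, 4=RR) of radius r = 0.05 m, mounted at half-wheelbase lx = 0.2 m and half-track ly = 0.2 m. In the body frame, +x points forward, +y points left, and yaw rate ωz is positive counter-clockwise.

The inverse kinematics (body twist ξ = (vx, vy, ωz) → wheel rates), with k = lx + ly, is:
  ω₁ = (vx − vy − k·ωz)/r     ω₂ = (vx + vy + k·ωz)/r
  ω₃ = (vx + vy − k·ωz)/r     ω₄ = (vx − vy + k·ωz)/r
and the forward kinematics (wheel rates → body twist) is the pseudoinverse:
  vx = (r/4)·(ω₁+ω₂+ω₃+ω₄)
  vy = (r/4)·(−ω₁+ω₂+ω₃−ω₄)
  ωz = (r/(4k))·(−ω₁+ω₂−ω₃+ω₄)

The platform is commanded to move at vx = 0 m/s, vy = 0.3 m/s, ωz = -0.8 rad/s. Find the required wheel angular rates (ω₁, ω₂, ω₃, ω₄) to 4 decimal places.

k = lx + ly = 0.2 + 0.2 = 0.4000;  k·ωz = 0.4000·-0.8 = -0.3200
ω₁ (FL) = (vx − vy − k·ωz)/r = 0.0200/0.05 = 0.4000
ω₂ (FR) = (vx + vy + k·ωz)/r = -0.0200/0.05 = -0.4000
ω₃ (RL) = (vx + vy − k·ωz)/r = 0.6200/0.05 = 12.4000
ω₄ (RR) = (vx − vy + k·ωz)/r = -0.6200/0.05 = -12.4000

(0.4000, -0.4000, 12.4000, -12.4000)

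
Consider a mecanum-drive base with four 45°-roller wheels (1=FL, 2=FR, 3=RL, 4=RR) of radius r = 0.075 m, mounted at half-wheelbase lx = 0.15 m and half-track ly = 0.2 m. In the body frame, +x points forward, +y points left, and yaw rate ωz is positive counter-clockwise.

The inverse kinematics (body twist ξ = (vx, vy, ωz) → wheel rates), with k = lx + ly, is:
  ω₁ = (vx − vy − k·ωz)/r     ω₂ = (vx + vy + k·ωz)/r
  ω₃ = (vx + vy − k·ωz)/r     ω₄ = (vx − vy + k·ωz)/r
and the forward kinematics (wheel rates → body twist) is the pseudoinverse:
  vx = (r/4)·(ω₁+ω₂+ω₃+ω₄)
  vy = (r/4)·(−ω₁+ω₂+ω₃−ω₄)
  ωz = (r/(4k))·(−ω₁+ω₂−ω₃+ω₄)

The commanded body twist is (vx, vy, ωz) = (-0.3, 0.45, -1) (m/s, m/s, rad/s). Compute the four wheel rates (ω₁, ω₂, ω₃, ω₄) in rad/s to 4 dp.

k = lx + ly = 0.15 + 0.2 = 0.3500;  k·ωz = 0.3500·-1 = -0.3500
ω₁ (FL) = (vx − vy − k·ωz)/r = -0.4000/0.075 = -5.3333
ω₂ (FR) = (vx + vy + k·ωz)/r = -0.2000/0.075 = -2.6667
ω₃ (RL) = (vx + vy − k·ωz)/r = 0.5000/0.075 = 6.6667
ω₄ (RR) = (vx − vy + k·ωz)/r = -1.1000/0.075 = -14.6667

(-5.3333, -2.6667, 6.6667, -14.6667)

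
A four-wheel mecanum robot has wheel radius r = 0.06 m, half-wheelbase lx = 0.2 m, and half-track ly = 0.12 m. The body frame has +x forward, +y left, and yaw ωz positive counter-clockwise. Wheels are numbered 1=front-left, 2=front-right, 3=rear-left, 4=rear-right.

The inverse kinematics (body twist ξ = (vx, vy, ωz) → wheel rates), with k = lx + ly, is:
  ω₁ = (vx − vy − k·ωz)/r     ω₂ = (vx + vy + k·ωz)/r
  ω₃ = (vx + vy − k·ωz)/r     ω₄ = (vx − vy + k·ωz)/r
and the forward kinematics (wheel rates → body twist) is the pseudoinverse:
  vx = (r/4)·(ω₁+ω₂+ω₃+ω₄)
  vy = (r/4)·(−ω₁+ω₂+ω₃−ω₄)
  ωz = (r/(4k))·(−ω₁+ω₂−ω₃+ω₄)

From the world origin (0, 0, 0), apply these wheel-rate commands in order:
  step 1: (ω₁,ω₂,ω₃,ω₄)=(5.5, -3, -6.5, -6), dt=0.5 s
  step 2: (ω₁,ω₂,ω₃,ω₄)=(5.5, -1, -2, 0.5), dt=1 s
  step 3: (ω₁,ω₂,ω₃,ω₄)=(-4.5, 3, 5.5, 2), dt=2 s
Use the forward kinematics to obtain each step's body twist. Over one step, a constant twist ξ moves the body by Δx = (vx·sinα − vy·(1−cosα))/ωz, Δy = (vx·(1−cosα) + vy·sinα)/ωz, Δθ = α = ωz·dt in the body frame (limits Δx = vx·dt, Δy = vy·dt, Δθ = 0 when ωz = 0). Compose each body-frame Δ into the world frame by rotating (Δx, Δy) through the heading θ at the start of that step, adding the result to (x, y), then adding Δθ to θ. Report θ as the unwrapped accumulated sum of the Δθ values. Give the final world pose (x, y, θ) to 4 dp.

(0.1618, 0.0869, 0.0000)

step 1: ξ=(vx,vy,ωz)=(-0.1500, -0.1350, -0.3750), dt=0.5 → body Δ=(-0.0809, -0.0601, -0.1875) → world pose (-0.0809, -0.0601, -0.1875)
step 2: ξ=(vx,vy,ωz)=(0.0450, -0.1350, -0.1875), dt=1.0 → body Δ=(0.0321, -0.1384, -0.1875) → world pose (-0.0751, -0.2021, -0.3750)
step 3: ξ=(vx,vy,ωz)=(0.0900, 0.1650, 0.1875), dt=2.0 → body Δ=(0.1147, 0.3557, 0.3750) → world pose (0.1618, 0.0869, 0.0000)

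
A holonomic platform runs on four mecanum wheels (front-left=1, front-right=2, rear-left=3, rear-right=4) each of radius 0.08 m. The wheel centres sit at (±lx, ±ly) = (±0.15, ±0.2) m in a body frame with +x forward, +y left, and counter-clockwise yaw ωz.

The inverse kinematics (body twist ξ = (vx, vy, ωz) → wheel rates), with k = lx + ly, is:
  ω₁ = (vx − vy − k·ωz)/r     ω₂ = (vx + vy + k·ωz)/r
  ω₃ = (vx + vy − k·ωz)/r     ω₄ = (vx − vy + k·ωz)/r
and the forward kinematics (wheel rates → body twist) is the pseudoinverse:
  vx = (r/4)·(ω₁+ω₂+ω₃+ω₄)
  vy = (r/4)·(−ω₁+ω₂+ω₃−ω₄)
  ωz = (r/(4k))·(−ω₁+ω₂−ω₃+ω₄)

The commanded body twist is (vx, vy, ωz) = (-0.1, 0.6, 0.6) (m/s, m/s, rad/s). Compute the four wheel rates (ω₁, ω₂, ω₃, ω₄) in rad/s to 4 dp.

(-11.3750, 8.8750, 3.6250, -6.1250)

k = lx + ly = 0.15 + 0.2 = 0.3500;  k·ωz = 0.3500·0.6 = 0.2100
ω₁ (FL) = (vx − vy − k·ωz)/r = -0.9100/0.08 = -11.3750
ω₂ (FR) = (vx + vy + k·ωz)/r = 0.7100/0.08 = 8.8750
ω₃ (RL) = (vx + vy − k·ωz)/r = 0.2900/0.08 = 3.6250
ω₄ (RR) = (vx − vy + k·ωz)/r = -0.4900/0.08 = -6.1250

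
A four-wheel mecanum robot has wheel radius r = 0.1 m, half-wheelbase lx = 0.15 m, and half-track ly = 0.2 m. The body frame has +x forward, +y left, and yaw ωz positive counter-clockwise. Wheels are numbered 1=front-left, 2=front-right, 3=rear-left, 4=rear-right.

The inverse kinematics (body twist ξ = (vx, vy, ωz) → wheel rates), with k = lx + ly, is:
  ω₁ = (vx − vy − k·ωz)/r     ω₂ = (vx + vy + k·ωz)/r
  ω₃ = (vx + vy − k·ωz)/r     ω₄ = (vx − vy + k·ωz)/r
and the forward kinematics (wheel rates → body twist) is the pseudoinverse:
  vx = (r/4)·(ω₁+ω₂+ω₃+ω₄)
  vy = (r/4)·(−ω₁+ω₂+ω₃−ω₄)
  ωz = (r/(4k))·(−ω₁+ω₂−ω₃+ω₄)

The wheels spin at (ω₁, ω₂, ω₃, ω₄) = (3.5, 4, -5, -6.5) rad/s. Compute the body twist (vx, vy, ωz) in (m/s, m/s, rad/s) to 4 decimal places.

k = lx + ly = 0.15 + 0.2 = 0.3500
ω₁+ω₂+ω₃+ω₄ = -4.0000  →  vx = (0.1/4)·-4.0000 = -0.1000
−ω₁+ω₂+ω₃−ω₄ = 2.0000  →  vy = (0.1/4)·2.0000 = 0.0500
−ω₁+ω₂−ω₃+ω₄ = -1.0000  →  ωz = (0.1/1.4000)·-1.0000 = -0.0714

(-0.1000, 0.0500, -0.0714)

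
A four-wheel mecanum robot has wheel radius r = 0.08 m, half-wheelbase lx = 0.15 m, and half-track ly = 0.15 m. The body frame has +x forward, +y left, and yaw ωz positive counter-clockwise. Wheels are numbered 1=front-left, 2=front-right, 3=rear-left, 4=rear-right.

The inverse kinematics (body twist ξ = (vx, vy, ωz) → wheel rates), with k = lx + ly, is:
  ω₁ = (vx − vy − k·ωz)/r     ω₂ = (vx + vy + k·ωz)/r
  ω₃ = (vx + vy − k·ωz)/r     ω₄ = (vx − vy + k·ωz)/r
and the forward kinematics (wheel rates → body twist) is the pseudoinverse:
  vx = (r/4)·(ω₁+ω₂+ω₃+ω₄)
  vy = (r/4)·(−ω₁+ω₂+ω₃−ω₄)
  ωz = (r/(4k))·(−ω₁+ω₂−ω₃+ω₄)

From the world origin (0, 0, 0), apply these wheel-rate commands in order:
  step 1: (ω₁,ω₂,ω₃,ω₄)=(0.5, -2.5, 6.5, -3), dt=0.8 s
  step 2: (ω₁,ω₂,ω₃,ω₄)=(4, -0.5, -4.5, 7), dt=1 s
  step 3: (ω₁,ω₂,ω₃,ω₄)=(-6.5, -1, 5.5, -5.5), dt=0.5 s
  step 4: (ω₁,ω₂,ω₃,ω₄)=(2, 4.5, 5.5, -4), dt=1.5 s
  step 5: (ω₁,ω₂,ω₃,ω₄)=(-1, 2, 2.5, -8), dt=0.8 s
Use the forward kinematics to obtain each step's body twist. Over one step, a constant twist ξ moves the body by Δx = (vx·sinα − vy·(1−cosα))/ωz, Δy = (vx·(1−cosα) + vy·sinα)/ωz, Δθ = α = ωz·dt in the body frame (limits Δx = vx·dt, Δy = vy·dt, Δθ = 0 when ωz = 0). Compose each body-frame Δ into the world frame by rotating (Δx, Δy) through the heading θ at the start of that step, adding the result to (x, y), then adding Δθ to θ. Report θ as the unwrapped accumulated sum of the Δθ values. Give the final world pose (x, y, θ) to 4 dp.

step 1: ξ=(vx,vy,ωz)=(0.0300, 0.1300, -0.8333), dt=0.8 → body Δ=(0.0557, 0.0888, -0.6667) → world pose (0.0557, 0.0888, -0.6667)
step 2: ξ=(vx,vy,ωz)=(0.1200, -0.3200, 0.4667), dt=1.0 → body Δ=(0.1890, -0.2810, 0.4667) → world pose (0.0304, -0.2490, -0.2000)
step 3: ξ=(vx,vy,ωz)=(-0.1500, 0.3300, -0.3667), dt=0.5 → body Δ=(-0.0595, 0.1709, -0.1833) → world pose (0.0061, -0.0696, -0.3833)
step 4: ξ=(vx,vy,ωz)=(0.1600, 0.2400, -0.4667), dt=1.5 → body Δ=(0.3418, 0.2507, -0.7000) → world pose (0.4168, 0.0350, -1.0833)
step 5: ξ=(vx,vy,ωz)=(-0.0900, 0.2700, -0.5000), dt=0.8 → body Δ=(-0.0275, 0.2245, -0.4000) → world pose (0.6023, 0.1644, -1.4833)

(0.6023, 0.1644, -1.4833)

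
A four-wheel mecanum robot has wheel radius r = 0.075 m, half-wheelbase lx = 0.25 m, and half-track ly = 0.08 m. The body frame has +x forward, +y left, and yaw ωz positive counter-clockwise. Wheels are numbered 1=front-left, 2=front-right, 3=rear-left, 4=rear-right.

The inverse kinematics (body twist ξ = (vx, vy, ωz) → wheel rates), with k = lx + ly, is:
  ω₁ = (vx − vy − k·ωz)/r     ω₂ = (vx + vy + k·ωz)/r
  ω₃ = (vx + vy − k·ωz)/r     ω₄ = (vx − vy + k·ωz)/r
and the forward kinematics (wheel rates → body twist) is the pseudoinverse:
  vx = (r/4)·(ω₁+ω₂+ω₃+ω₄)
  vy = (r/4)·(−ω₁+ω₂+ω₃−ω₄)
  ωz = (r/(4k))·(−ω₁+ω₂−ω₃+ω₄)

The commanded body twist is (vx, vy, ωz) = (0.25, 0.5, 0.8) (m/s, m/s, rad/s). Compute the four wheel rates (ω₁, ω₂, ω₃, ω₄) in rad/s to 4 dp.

(-6.8533, 13.5200, 6.4800, 0.1867)

k = lx + ly = 0.25 + 0.08 = 0.3300;  k·ωz = 0.3300·0.8 = 0.2640
ω₁ (FL) = (vx − vy − k·ωz)/r = -0.5140/0.075 = -6.8533
ω₂ (FR) = (vx + vy + k·ωz)/r = 1.0140/0.075 = 13.5200
ω₃ (RL) = (vx + vy − k·ωz)/r = 0.4860/0.075 = 6.4800
ω₄ (RR) = (vx − vy + k·ωz)/r = 0.0140/0.075 = 0.1867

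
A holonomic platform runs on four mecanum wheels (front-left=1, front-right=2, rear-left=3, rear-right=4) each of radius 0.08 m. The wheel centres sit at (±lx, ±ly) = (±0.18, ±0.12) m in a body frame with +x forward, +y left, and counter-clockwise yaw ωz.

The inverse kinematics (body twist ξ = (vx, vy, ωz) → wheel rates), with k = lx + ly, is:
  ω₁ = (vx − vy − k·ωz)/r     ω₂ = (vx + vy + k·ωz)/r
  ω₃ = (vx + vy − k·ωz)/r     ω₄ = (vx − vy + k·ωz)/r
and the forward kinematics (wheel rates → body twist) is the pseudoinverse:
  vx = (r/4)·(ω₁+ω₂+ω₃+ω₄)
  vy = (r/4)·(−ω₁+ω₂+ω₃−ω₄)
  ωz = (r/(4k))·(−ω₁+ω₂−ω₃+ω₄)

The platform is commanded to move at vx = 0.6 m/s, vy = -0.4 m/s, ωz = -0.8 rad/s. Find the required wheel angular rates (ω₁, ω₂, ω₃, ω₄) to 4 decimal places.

k = lx + ly = 0.18 + 0.12 = 0.3000;  k·ωz = 0.3000·-0.8 = -0.2400
ω₁ (FL) = (vx − vy − k·ωz)/r = 1.2400/0.08 = 15.5000
ω₂ (FR) = (vx + vy + k·ωz)/r = -0.0400/0.08 = -0.5000
ω₃ (RL) = (vx + vy − k·ωz)/r = 0.4400/0.08 = 5.5000
ω₄ (RR) = (vx − vy + k·ωz)/r = 0.7600/0.08 = 9.5000

(15.5000, -0.5000, 5.5000, 9.5000)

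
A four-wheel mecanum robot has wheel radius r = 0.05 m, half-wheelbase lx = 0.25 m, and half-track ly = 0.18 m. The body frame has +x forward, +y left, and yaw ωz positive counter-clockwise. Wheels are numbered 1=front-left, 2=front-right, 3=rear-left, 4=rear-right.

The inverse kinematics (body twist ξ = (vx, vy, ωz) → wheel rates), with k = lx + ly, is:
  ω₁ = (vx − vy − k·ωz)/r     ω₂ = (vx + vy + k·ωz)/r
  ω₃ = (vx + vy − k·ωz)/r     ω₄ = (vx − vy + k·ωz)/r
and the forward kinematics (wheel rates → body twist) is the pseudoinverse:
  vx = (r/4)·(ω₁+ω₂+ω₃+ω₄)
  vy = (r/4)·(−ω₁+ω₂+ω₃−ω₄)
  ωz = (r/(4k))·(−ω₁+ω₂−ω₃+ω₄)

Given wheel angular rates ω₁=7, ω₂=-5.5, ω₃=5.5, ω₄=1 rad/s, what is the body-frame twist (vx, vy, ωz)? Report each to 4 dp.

k = lx + ly = 0.25 + 0.18 = 0.4300
ω₁+ω₂+ω₃+ω₄ = 8.0000  →  vx = (0.05/4)·8.0000 = 0.1000
−ω₁+ω₂+ω₃−ω₄ = -8.0000  →  vy = (0.05/4)·-8.0000 = -0.1000
−ω₁+ω₂−ω₃+ω₄ = -17.0000  →  ωz = (0.05/1.7200)·-17.0000 = -0.4942

(0.1000, -0.1000, -0.4942)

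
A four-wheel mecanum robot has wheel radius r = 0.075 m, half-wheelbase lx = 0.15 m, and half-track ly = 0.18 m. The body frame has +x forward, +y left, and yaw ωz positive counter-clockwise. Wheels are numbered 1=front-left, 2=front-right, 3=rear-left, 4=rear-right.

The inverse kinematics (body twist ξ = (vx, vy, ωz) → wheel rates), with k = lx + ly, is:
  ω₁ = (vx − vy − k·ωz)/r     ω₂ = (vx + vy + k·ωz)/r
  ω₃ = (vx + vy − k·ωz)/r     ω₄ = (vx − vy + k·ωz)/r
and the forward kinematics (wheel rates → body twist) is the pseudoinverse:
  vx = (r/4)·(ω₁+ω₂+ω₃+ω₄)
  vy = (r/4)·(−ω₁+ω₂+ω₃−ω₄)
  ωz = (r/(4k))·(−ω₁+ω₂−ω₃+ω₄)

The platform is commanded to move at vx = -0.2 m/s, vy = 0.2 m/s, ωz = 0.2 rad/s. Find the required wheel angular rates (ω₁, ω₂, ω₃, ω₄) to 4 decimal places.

k = lx + ly = 0.15 + 0.18 = 0.3300;  k·ωz = 0.3300·0.2 = 0.0660
ω₁ (FL) = (vx − vy − k·ωz)/r = -0.4660/0.075 = -6.2133
ω₂ (FR) = (vx + vy + k·ωz)/r = 0.0660/0.075 = 0.8800
ω₃ (RL) = (vx + vy − k·ωz)/r = -0.0660/0.075 = -0.8800
ω₄ (RR) = (vx − vy + k·ωz)/r = -0.3340/0.075 = -4.4533

(-6.2133, 0.8800, -0.8800, -4.4533)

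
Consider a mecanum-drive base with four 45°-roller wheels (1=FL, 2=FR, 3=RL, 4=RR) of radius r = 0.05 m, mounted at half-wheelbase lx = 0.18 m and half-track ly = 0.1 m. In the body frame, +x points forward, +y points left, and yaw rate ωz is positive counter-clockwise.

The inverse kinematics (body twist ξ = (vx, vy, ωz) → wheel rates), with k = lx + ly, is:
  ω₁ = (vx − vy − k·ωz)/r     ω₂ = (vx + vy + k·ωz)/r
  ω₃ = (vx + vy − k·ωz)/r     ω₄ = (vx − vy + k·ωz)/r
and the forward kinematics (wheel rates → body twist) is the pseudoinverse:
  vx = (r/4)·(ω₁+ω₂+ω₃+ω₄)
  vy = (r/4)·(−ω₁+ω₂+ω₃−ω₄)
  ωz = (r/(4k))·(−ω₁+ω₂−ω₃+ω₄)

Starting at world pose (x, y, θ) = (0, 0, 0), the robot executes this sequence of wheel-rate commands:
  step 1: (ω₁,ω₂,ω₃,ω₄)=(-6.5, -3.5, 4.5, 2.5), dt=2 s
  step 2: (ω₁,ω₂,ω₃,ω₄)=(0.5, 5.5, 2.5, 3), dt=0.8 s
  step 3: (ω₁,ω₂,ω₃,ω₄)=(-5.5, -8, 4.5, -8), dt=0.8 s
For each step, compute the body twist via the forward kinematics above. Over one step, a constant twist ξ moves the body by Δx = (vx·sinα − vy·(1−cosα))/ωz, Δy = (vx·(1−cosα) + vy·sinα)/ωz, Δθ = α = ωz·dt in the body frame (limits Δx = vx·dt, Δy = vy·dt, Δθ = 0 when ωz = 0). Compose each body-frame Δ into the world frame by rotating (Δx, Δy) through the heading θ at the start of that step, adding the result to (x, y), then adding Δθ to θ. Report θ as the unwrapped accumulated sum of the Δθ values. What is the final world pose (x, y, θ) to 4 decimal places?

step 1: ξ=(vx,vy,ωz)=(-0.0375, 0.0625, 0.0446), dt=2.0 → body Δ=(-0.0805, 0.1215, 0.0893) → world pose (-0.0805, 0.1215, 0.0893)
step 2: ξ=(vx,vy,ωz)=(0.1438, 0.0563, 0.2455), dt=0.8 → body Δ=(0.1099, 0.0560, 0.1964) → world pose (0.0240, 0.1870, 0.2857)
step 3: ξ=(vx,vy,ωz)=(-0.2125, 0.1250, -0.6696), dt=0.8 → body Δ=(-0.1358, 0.1397, -0.5357) → world pose (-0.1458, 0.2828, -0.2500)

(-0.1458, 0.2828, -0.2500)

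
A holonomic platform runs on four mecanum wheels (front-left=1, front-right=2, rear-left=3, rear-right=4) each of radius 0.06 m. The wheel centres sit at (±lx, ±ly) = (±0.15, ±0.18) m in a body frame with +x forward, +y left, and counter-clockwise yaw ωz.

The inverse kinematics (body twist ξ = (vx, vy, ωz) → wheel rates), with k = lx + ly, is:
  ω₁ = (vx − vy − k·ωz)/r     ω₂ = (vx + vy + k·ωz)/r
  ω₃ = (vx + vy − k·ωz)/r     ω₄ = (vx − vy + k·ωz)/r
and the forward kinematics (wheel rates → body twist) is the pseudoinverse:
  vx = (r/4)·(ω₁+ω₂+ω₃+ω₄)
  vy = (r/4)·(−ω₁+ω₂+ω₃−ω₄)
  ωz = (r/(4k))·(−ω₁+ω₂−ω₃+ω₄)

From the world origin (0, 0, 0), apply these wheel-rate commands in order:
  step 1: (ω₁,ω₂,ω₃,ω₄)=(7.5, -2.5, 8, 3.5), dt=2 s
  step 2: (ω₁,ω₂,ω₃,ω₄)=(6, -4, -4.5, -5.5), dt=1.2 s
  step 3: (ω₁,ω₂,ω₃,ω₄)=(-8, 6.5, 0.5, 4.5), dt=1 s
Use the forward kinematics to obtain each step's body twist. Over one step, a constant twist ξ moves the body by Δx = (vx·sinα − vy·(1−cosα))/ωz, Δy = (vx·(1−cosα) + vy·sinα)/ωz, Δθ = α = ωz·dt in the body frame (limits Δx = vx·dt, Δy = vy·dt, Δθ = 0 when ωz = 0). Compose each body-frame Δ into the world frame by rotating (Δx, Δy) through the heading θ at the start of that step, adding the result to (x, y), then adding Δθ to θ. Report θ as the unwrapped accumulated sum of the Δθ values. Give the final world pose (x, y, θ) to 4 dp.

step 1: ξ=(vx,vy,ωz)=(0.2475, -0.0825, -0.6591), dt=2.0 → body Δ=(0.2697, -0.4029, -1.3182) → world pose (0.2697, -0.4029, -1.3182)
step 2: ξ=(vx,vy,ωz)=(-0.1200, -0.1350, -0.5000), dt=1.2 → body Δ=(-0.1827, -0.1105, -0.6000) → world pose (0.1170, -0.2536, -1.9182)
step 3: ξ=(vx,vy,ωz)=(0.0525, 0.1575, 0.8409), dt=1.0 → body Δ=(-0.0159, 0.1604, 0.8409) → world pose (0.2732, -0.2933, -1.0773)

(0.2732, -0.2933, -1.0773)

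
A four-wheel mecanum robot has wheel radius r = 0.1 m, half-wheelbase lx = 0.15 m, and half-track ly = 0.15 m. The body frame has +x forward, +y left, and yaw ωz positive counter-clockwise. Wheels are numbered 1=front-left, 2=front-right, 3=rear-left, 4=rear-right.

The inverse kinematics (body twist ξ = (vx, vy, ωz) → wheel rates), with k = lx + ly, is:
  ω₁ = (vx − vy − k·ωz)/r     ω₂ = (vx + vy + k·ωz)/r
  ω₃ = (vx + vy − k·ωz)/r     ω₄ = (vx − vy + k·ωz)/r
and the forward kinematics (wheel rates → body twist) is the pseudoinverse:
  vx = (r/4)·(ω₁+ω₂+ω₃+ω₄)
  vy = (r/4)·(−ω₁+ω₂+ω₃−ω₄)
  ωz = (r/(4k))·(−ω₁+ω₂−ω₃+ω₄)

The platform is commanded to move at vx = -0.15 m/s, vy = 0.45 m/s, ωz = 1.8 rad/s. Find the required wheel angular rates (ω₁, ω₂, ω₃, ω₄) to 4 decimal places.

k = lx + ly = 0.15 + 0.15 = 0.3000;  k·ωz = 0.3000·1.8 = 0.5400
ω₁ (FL) = (vx − vy − k·ωz)/r = -1.1400/0.1 = -11.4000
ω₂ (FR) = (vx + vy + k·ωz)/r = 0.8400/0.1 = 8.4000
ω₃ (RL) = (vx + vy − k·ωz)/r = -0.2400/0.1 = -2.4000
ω₄ (RR) = (vx − vy + k·ωz)/r = -0.0600/0.1 = -0.6000

(-11.4000, 8.4000, -2.4000, -0.6000)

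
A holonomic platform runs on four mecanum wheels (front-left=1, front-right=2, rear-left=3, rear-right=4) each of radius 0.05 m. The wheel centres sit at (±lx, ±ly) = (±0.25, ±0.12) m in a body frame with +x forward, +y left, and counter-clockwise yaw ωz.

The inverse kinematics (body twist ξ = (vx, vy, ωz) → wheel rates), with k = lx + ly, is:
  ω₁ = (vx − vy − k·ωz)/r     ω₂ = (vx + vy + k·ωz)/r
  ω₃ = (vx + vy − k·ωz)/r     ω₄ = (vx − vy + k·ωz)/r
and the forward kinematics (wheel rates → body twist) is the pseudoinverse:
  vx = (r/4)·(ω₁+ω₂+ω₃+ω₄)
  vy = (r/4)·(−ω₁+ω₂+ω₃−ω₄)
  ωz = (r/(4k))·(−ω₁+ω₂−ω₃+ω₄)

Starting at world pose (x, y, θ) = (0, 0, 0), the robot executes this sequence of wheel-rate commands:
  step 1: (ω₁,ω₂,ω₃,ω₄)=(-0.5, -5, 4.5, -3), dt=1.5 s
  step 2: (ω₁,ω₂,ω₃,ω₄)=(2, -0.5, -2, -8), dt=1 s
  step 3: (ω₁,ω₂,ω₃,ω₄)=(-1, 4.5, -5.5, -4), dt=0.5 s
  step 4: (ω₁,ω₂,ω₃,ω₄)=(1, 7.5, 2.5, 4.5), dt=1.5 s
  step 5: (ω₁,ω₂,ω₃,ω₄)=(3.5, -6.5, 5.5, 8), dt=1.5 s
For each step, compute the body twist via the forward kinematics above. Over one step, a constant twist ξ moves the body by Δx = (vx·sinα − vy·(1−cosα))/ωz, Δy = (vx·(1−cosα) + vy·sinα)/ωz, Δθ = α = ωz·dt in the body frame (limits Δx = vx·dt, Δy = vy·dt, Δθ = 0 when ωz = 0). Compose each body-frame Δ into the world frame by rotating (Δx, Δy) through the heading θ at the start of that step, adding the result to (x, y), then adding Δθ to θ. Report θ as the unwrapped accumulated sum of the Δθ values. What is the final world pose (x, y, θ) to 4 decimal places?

(0.2298, -0.1593, -0.7264)

step 1: ξ=(vx,vy,ωz)=(-0.0500, 0.0375, -0.4054), dt=1.5 → body Δ=(-0.0539, 0.0750, -0.6081) → world pose (-0.0539, 0.0750, -0.6081)
step 2: ξ=(vx,vy,ωz)=(-0.1063, 0.0438, -0.2872), dt=1.0 → body Δ=(-0.0986, 0.0583, -0.2872) → world pose (-0.1015, 0.1791, -0.8953)
step 3: ξ=(vx,vy,ωz)=(-0.0750, 0.0500, 0.2365), dt=0.5 → body Δ=(-0.0389, 0.0227, 0.1182) → world pose (-0.1080, 0.2237, -0.7770)
step 4: ξ=(vx,vy,ωz)=(0.1938, 0.0562, 0.2872), dt=1.5 → body Δ=(0.2638, 0.1434, 0.4307) → world pose (0.1806, 0.1409, -0.3463)
step 5: ξ=(vx,vy,ωz)=(0.1313, -0.1562, -0.2534), dt=1.5 → body Δ=(0.1482, -0.2657, -0.3801) → world pose (0.2298, -0.1593, -0.7264)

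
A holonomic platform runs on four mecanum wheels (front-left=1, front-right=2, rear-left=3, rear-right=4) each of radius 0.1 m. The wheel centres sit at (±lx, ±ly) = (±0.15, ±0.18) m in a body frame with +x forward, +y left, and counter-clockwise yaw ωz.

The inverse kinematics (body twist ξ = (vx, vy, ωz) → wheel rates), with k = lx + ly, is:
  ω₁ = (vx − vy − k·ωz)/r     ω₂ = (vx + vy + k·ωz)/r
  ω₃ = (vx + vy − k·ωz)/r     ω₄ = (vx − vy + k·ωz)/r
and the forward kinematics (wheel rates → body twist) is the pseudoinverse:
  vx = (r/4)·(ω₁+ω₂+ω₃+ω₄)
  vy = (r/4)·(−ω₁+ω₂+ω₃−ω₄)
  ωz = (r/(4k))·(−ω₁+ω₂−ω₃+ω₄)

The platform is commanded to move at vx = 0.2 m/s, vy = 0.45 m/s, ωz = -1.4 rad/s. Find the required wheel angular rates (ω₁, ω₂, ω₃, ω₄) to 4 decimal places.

k = lx + ly = 0.15 + 0.18 = 0.3300;  k·ωz = 0.3300·-1.4 = -0.4620
ω₁ (FL) = (vx − vy − k·ωz)/r = 0.2120/0.1 = 2.1200
ω₂ (FR) = (vx + vy + k·ωz)/r = 0.1880/0.1 = 1.8800
ω₃ (RL) = (vx + vy − k·ωz)/r = 1.1120/0.1 = 11.1200
ω₄ (RR) = (vx − vy + k·ωz)/r = -0.7120/0.1 = -7.1200

(2.1200, 1.8800, 11.1200, -7.1200)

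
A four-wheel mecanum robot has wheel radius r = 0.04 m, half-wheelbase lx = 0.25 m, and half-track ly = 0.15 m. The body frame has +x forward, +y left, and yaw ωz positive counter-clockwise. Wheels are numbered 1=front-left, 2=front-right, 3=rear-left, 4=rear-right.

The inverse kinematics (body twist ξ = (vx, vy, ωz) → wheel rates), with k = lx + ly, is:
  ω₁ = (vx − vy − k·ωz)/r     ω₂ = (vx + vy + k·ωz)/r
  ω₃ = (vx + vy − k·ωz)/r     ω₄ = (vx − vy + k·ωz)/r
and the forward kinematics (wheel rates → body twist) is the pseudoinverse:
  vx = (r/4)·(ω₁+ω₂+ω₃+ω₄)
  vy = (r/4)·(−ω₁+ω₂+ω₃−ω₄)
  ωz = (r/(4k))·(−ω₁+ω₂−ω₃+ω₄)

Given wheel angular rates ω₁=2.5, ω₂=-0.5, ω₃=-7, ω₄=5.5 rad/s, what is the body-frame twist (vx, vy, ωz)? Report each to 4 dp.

k = lx + ly = 0.25 + 0.15 = 0.4000
ω₁+ω₂+ω₃+ω₄ = 0.5000  →  vx = (0.04/4)·0.5000 = 0.0050
−ω₁+ω₂+ω₃−ω₄ = -15.5000  →  vy = (0.04/4)·-15.5000 = -0.1550
−ω₁+ω₂−ω₃+ω₄ = 9.5000  →  ωz = (0.04/1.6000)·9.5000 = 0.2375

(0.0050, -0.1550, 0.2375)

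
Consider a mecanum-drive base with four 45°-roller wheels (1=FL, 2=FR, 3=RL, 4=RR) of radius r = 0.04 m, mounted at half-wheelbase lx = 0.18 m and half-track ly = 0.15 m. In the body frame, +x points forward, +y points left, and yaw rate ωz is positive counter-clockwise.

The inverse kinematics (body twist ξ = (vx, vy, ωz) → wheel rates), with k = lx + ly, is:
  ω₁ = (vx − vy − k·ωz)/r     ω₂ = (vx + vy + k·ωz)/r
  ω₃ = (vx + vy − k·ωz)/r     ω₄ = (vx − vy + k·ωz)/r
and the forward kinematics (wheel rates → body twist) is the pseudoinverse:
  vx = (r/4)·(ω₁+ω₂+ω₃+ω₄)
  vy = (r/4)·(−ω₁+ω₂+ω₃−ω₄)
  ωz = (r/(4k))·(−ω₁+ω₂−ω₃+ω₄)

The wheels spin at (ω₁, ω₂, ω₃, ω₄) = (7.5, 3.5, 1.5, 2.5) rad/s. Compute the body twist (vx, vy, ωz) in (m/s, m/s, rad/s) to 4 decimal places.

k = lx + ly = 0.18 + 0.15 = 0.3300
ω₁+ω₂+ω₃+ω₄ = 15.0000  →  vx = (0.04/4)·15.0000 = 0.1500
−ω₁+ω₂+ω₃−ω₄ = -5.0000  →  vy = (0.04/4)·-5.0000 = -0.0500
−ω₁+ω₂−ω₃+ω₄ = -3.0000  →  ωz = (0.04/1.3200)·-3.0000 = -0.0909

(0.1500, -0.0500, -0.0909)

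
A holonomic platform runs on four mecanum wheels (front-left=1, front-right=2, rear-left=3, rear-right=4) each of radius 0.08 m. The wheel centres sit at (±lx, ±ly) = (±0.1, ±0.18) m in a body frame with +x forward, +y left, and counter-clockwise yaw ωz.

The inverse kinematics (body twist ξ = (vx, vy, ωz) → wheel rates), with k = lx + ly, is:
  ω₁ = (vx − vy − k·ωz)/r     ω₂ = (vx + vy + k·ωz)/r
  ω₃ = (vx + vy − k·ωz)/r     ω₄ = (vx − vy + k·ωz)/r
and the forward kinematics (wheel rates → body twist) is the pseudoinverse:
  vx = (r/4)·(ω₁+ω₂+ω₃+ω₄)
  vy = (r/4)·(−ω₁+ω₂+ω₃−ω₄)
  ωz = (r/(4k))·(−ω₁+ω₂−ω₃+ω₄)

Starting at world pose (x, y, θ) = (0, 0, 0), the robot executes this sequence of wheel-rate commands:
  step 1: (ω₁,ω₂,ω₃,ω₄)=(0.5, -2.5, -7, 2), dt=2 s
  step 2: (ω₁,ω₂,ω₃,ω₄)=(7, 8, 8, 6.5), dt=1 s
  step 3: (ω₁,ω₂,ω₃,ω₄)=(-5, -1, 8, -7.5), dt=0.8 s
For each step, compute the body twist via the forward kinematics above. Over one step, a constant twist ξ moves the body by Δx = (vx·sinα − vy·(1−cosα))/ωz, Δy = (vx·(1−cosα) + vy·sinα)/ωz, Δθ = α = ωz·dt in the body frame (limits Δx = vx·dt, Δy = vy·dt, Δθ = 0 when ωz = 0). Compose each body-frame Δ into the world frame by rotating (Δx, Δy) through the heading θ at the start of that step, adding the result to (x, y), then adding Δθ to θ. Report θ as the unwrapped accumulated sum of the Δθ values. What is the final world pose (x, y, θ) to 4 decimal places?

step 1: ξ=(vx,vy,ωz)=(-0.1400, -0.2400, 0.4286), dt=2.0 → body Δ=(-0.0535, -0.5362, 0.8571) → world pose (-0.0535, -0.5362, 0.8571)
step 2: ξ=(vx,vy,ωz)=(0.5900, 0.0500, -0.0357), dt=1.0 → body Δ=(0.5908, 0.0395, -0.0357) → world pose (0.3034, -0.0637, 0.8214)
step 3: ξ=(vx,vy,ωz)=(-0.1100, 0.3900, -0.8214), dt=0.8 → body Δ=(0.0171, 0.3179, -0.6571) → world pose (0.0822, 0.1653, 0.1643)

(0.0822, 0.1653, 0.1643)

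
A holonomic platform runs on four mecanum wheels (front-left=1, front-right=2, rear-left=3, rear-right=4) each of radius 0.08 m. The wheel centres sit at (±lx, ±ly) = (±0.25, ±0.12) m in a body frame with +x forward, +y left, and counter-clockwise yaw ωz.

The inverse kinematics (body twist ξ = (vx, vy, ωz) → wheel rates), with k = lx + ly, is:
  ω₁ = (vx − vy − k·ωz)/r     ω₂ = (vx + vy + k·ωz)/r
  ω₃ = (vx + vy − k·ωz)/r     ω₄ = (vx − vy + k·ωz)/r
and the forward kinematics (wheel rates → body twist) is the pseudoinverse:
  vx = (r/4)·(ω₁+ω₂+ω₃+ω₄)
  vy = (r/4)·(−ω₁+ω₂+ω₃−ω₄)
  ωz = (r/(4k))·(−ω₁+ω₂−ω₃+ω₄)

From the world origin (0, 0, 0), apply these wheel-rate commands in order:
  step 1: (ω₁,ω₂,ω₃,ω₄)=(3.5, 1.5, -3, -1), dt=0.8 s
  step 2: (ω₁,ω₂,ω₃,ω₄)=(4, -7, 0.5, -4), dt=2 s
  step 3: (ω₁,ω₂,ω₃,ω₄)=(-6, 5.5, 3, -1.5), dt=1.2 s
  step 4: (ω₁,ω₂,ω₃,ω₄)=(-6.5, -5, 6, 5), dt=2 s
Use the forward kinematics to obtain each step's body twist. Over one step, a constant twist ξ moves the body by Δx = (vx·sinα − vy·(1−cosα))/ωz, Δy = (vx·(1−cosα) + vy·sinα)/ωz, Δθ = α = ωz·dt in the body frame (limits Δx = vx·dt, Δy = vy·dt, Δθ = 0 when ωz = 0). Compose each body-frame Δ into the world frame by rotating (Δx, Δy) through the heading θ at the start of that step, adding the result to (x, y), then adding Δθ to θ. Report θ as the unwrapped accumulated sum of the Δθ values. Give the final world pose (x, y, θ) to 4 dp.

(0.1567, 0.0312, -1.1676)

step 1: ξ=(vx,vy,ωz)=(0.0200, -0.0800, 0.0000), dt=0.8 → body Δ=(0.0160, -0.0640, 0.0000) → world pose (0.0160, -0.0640, 0.0000)
step 2: ξ=(vx,vy,ωz)=(-0.1300, -0.1300, -0.8378), dt=2.0 → body Δ=(-0.3257, 0.0171, -1.6757) → world pose (-0.3097, -0.0469, -1.6757)
step 3: ξ=(vx,vy,ωz)=(0.0200, 0.3200, 0.3784), dt=1.2 → body Δ=(-0.0625, 0.3763, 0.4541) → world pose (0.0711, -0.0241, -1.2216)
step 4: ξ=(vx,vy,ωz)=(-0.0100, 0.0500, 0.0270), dt=2.0 → body Δ=(-0.0227, 0.0994, 0.0541) → world pose (0.1567, 0.0312, -1.1676)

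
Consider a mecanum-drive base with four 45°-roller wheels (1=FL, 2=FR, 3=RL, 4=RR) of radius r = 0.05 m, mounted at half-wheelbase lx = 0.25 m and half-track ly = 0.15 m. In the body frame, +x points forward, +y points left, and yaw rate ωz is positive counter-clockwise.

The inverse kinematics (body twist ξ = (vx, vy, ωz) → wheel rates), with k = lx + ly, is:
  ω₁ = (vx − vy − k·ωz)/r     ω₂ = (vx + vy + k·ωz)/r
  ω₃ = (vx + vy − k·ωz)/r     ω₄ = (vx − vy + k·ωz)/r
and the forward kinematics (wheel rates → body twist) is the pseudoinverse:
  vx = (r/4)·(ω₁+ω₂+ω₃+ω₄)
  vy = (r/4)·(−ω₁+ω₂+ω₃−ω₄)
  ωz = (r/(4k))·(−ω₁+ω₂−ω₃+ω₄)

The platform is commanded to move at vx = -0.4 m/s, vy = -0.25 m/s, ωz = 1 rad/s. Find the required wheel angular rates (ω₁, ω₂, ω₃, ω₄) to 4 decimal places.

(-11.0000, -5.0000, -21.0000, 5.0000)

k = lx + ly = 0.25 + 0.15 = 0.4000;  k·ωz = 0.4000·1 = 0.4000
ω₁ (FL) = (vx − vy − k·ωz)/r = -0.5500/0.05 = -11.0000
ω₂ (FR) = (vx + vy + k·ωz)/r = -0.2500/0.05 = -5.0000
ω₃ (RL) = (vx + vy − k·ωz)/r = -1.0500/0.05 = -21.0000
ω₄ (RR) = (vx − vy + k·ωz)/r = 0.2500/0.05 = 5.0000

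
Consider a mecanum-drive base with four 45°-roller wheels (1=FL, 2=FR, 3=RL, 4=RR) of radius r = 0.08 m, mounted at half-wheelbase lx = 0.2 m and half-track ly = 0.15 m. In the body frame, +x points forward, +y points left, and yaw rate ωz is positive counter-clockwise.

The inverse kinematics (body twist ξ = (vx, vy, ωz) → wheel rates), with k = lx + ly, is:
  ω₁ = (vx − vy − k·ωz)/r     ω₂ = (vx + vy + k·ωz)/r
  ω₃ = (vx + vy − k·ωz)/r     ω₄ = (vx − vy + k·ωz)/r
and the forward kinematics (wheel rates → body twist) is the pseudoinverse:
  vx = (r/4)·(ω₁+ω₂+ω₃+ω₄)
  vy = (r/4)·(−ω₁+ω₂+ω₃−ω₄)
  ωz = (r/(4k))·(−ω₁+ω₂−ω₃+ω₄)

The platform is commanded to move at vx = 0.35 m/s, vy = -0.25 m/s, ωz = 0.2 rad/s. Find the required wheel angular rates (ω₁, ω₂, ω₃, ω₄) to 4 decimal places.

(6.6250, 2.1250, 0.3750, 8.3750)

k = lx + ly = 0.2 + 0.15 = 0.3500;  k·ωz = 0.3500·0.2 = 0.0700
ω₁ (FL) = (vx − vy − k·ωz)/r = 0.5300/0.08 = 6.6250
ω₂ (FR) = (vx + vy + k·ωz)/r = 0.1700/0.08 = 2.1250
ω₃ (RL) = (vx + vy − k·ωz)/r = 0.0300/0.08 = 0.3750
ω₄ (RR) = (vx − vy + k·ωz)/r = 0.6700/0.08 = 8.3750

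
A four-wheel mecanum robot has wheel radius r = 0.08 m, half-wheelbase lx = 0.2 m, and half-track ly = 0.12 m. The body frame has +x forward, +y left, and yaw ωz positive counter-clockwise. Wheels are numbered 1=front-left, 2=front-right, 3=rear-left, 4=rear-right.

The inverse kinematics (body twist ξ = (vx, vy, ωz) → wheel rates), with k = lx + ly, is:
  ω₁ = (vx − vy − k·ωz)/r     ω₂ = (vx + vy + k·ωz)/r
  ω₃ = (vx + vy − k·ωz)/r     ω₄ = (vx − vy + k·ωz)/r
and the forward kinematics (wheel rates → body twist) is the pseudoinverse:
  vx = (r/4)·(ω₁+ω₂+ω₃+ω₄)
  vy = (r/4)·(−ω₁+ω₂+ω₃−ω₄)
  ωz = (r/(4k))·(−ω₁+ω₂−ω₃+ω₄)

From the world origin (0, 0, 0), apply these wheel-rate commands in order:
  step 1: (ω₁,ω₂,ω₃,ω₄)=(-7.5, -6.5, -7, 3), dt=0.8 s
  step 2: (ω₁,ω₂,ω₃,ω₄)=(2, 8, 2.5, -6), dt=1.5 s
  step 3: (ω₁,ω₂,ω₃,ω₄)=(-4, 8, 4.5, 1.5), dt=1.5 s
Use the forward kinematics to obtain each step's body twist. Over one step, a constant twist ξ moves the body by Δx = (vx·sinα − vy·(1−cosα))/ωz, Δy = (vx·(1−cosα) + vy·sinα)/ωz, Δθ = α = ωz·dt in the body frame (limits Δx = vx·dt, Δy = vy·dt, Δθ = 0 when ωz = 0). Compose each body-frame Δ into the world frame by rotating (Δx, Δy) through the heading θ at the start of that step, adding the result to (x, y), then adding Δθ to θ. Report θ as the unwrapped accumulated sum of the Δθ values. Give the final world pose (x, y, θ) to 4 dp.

(-0.3187, 0.7806, 1.1594)

step 1: ξ=(vx,vy,ωz)=(-0.3600, -0.1800, 0.6875), dt=0.8 → body Δ=(-0.2351, -0.2141, 0.5500) → world pose (-0.2351, -0.2141, 0.5500)
step 2: ξ=(vx,vy,ωz)=(0.1300, 0.2900, -0.1562), dt=1.5 → body Δ=(0.2440, 0.4083, -0.2344) → world pose (-0.2405, 0.2615, 0.3156)
step 3: ξ=(vx,vy,ωz)=(0.2000, 0.3000, 0.5625), dt=1.5 → body Δ=(0.0868, 0.5177, 0.8438) → world pose (-0.3187, 0.7806, 1.1594)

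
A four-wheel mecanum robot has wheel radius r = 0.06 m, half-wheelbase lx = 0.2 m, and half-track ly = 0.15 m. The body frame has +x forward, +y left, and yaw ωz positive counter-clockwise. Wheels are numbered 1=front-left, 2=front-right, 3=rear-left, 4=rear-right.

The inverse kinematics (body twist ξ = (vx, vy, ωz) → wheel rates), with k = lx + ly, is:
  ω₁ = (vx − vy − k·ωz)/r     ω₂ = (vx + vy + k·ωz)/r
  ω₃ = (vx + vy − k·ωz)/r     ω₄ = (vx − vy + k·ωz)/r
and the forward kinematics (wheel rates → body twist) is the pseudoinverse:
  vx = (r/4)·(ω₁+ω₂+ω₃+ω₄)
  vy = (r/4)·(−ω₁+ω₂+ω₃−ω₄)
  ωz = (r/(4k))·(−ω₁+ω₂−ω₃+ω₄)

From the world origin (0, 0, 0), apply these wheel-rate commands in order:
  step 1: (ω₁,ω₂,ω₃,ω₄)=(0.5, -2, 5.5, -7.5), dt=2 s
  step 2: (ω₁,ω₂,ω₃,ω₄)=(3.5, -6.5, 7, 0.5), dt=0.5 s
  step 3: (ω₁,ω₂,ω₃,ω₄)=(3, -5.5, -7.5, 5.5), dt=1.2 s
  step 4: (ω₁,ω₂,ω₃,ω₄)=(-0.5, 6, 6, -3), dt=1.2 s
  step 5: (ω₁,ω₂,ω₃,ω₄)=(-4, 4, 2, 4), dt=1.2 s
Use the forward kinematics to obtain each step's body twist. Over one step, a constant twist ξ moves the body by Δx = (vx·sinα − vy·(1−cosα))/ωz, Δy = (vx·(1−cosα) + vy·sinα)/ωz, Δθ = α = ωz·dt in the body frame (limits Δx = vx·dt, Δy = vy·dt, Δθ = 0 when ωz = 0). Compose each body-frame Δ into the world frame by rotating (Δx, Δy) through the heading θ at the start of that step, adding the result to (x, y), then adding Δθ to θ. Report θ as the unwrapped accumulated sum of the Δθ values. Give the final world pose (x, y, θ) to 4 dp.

(0.1099, 0.1198, -1.0650)

step 1: ξ=(vx,vy,ωz)=(-0.0525, 0.1575, -0.6643), dt=2.0 → body Δ=(0.1035, 0.2903, -1.3286) → world pose (0.1035, 0.2903, -1.3286)
step 2: ξ=(vx,vy,ωz)=(0.0675, -0.0525, -0.7071), dt=0.5 → body Δ=(0.0285, -0.0316, -0.3536) → world pose (0.0796, 0.2550, -1.6821)
step 3: ξ=(vx,vy,ωz)=(-0.0675, -0.3225, 0.1929), dt=1.2 → body Δ=(-0.0357, -0.3929, 0.2314) → world pose (-0.3068, 0.3342, -1.4507)
step 4: ξ=(vx,vy,ωz)=(0.1275, 0.2325, -0.1071), dt=1.2 → body Δ=(0.1705, 0.2684, -0.1286) → world pose (-0.0199, 0.1971, -1.5793)
step 5: ξ=(vx,vy,ωz)=(0.0900, 0.0900, 0.4286), dt=1.2 → body Δ=(0.0761, 0.1305, 0.5143) → world pose (0.1099, 0.1198, -1.0650)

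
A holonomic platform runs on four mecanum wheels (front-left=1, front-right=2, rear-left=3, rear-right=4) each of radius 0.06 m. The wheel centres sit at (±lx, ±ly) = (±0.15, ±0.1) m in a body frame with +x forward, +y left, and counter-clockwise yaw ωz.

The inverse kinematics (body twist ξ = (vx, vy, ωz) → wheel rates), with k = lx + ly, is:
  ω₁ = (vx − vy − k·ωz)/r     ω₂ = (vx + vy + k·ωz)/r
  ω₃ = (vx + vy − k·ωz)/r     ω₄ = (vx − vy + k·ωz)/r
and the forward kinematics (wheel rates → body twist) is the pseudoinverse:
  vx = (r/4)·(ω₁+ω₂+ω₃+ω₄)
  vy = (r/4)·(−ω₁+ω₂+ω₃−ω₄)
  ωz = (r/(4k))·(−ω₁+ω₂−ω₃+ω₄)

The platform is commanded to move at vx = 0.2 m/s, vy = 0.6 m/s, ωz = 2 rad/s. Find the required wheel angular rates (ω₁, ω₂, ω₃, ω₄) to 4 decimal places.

k = lx + ly = 0.15 + 0.1 = 0.2500;  k·ωz = 0.2500·2 = 0.5000
ω₁ (FL) = (vx − vy − k·ωz)/r = -0.9000/0.06 = -15.0000
ω₂ (FR) = (vx + vy + k·ωz)/r = 1.3000/0.06 = 21.6667
ω₃ (RL) = (vx + vy − k·ωz)/r = 0.3000/0.06 = 5.0000
ω₄ (RR) = (vx − vy + k·ωz)/r = 0.1000/0.06 = 1.6667

(-15.0000, 21.6667, 5.0000, 1.6667)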